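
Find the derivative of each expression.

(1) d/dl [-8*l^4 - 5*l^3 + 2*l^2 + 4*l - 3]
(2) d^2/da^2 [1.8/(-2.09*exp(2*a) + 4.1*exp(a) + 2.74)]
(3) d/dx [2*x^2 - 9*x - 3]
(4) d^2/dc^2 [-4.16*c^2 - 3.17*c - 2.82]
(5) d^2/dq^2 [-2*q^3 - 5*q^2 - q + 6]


(1) = -32*l^3 - 15*l^2 + 4*l + 4
(2) = (1.8*(4.18*exp(a) - 4.1)*(8.36*exp(a) - 8.2)*exp(a) + (15.048*exp(a) - 7.38)*(-2.09*exp(2*a) + 4.1*exp(a) + 2.74))*exp(a)/(-2.09*exp(2*a) + 4.1*exp(a) + 2.74)^3
(3) = 4*x - 9
(4) = -8.32000000000000
(5) = -12*q - 10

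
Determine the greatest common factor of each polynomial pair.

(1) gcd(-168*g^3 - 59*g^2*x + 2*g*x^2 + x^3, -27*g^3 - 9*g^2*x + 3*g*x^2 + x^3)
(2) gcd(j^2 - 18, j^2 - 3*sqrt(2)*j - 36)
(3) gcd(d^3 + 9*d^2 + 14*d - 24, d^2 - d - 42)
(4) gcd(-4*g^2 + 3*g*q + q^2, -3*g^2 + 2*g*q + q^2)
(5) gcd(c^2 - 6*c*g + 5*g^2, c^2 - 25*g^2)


(1) = gcd((-8*g + x)*(3*g + x)*(7*g + x), (-3*g + x)*(3*g + x)^2) = 3*g + x
(2) = gcd((j - 3*sqrt(2))*(j + 3*sqrt(2)), (j - 6*sqrt(2))*(j + 3*sqrt(2))) = j + 3*sqrt(2)
(3) = gcd((d - 1)*(d + 4)*(d + 6), (d - 7)*(d + 6)) = d + 6
(4) = -g + q
(5) = gcd((c - 5*g)*(c - g), (c - 5*g)*(c + 5*g)) = c - 5*g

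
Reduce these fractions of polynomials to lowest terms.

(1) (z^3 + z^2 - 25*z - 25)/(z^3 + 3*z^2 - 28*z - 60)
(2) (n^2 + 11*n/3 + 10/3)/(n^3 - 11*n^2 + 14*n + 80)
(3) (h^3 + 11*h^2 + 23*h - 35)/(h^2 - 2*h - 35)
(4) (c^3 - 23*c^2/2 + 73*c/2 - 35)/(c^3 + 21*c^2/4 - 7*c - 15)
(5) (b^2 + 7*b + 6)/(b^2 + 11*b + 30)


(1) = (z^2 + 6*z + 5)/(z^2 + 8*z + 12)
(2) = (3*n + 5)/(3*n^2 - 39*n + 120)
(3) = (h^2 + 6*h - 7)/(h - 7)
(4) = (4*c^2 - 38*c + 70)/(4*c^2 + 29*c + 30)
(5) = (b + 1)/(b + 5)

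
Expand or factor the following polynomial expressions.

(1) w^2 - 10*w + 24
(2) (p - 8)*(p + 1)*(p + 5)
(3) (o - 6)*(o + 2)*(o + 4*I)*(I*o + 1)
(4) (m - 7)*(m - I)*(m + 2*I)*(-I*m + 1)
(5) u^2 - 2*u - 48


(1) = (w - 6)*(w - 4)
(2) = p^3 - 2*p^2 - 43*p - 40
(3) = I*o^4 - 3*o^3 - 4*I*o^3 + 12*o^2 - 8*I*o^2 + 36*o - 16*I*o - 48*I
(4) = -I*m^4 + 2*m^3 + 7*I*m^3 - 14*m^2 - I*m^2 + 2*m + 7*I*m - 14
(5) = (u - 8)*(u + 6)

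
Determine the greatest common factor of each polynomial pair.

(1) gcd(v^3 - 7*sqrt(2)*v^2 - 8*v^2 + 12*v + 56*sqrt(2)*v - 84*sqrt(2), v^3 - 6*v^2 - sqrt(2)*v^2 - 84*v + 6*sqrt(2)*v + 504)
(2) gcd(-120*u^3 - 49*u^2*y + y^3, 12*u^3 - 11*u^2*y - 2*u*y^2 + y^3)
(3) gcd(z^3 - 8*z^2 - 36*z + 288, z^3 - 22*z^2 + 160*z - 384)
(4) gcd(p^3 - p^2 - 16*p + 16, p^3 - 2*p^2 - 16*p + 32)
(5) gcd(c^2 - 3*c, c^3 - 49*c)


(1) = gcd((v - 6)*(v - 2)*(v - 7*sqrt(2)), (v - 6)*(v - 7*sqrt(2))*(v + 6*sqrt(2))) = v^2 + v*(-7*sqrt(2) - 6) + 42*sqrt(2)
(2) = gcd((-8*u + y)*(3*u + y)*(5*u + y), (-4*u + y)*(-u + y)*(3*u + y)) = 3*u + y
(3) = gcd((z - 8)*(z - 6)*(z + 6), (z - 8)^2*(z - 6)) = z^2 - 14*z + 48
(4) = gcd((p - 4)*(p - 1)*(p + 4), (p - 4)*(p - 2)*(p + 4)) = p^2 - 16
(5) = c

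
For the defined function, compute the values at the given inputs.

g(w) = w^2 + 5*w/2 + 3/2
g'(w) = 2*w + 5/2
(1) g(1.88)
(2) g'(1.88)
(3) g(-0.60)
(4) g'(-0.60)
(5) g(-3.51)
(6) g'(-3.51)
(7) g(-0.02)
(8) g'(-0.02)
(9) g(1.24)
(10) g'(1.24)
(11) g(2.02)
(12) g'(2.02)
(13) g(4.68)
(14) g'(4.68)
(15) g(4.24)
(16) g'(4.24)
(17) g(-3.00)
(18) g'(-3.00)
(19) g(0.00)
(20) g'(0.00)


(1) = 9.73
(2) = 6.26
(3) = 0.36
(4) = 1.30
(5) = 5.05
(6) = -4.52
(7) = 1.45
(8) = 2.46
(9) = 6.14
(10) = 4.98
(11) = 10.63
(12) = 6.54
(13) = 35.10
(14) = 11.86
(15) = 30.08
(16) = 10.98
(17) = 3.00
(18) = -3.50
(19) = 1.50
(20) = 2.50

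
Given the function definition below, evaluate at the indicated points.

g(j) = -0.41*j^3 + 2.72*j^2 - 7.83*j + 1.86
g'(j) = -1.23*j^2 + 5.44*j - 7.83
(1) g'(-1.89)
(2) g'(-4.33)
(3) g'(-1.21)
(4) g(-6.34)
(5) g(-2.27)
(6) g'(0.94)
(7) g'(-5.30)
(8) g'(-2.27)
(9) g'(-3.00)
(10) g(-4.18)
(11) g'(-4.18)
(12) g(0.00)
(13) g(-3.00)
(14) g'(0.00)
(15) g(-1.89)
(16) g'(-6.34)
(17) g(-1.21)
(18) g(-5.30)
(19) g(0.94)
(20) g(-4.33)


(1) = -22.51
(2) = -54.45
(3) = -16.21
(4) = 265.32
(5) = 38.45
(6) = -3.80
(7) = -71.21
(8) = -26.52
(9) = -35.22
(10) = 112.06
(11) = -52.06
(12) = 1.86
(13) = 60.90
(14) = -7.83
(15) = 29.14
(16) = -91.76
(17) = 16.04
(18) = 180.80
(19) = -3.44
(20) = 120.05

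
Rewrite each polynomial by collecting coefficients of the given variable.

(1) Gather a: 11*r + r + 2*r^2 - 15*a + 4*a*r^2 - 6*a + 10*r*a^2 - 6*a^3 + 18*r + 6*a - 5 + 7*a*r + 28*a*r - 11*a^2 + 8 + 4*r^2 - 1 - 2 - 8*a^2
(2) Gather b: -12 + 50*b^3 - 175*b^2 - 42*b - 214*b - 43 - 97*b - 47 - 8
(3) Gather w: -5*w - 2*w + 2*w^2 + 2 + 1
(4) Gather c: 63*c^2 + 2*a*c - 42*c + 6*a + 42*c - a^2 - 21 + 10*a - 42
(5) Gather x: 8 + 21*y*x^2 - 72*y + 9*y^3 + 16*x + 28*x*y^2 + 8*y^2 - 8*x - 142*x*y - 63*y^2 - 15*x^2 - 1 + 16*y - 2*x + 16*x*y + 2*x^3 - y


(1) = -6*a^3 + a^2*(10*r - 19) + a*(4*r^2 + 35*r - 15) + 6*r^2 + 30*r
(2) = 50*b^3 - 175*b^2 - 353*b - 110
(3) = 2*w^2 - 7*w + 3
(4) = -a^2 + 2*a*c + 16*a + 63*c^2 - 63
(5) = 2*x^3 + x^2*(21*y - 15) + x*(28*y^2 - 126*y + 6) + 9*y^3 - 55*y^2 - 57*y + 7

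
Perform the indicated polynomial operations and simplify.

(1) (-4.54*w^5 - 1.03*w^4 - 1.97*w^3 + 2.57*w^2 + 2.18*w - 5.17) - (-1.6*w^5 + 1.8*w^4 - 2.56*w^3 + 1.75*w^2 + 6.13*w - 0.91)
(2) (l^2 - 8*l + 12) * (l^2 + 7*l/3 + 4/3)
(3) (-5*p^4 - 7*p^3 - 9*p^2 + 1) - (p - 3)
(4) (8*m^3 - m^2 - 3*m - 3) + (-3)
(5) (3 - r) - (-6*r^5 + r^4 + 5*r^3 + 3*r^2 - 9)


(1) = -2.94*w^5 - 2.83*w^4 + 0.59*w^3 + 0.82*w^2 - 3.95*w - 4.26
(2) = l^4 - 17*l^3/3 - 16*l^2/3 + 52*l/3 + 16
(3) = -5*p^4 - 7*p^3 - 9*p^2 - p + 4
(4) = 8*m^3 - m^2 - 3*m - 6
(5) = 6*r^5 - r^4 - 5*r^3 - 3*r^2 - r + 12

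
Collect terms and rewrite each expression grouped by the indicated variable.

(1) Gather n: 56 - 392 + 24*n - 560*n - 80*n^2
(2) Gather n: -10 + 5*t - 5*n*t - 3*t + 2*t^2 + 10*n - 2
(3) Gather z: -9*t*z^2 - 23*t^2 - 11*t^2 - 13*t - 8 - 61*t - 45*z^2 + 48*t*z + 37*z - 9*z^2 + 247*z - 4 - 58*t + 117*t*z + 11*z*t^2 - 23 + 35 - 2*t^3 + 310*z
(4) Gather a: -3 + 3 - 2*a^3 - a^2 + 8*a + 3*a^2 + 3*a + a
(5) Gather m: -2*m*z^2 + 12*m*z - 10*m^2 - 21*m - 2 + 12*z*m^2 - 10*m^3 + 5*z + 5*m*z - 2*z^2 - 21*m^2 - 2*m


(1) = -80*n^2 - 536*n - 336
(2) = n*(10 - 5*t) + 2*t^2 + 2*t - 12
(3) = -2*t^3 - 34*t^2 - 132*t + z^2*(-9*t - 54) + z*(11*t^2 + 165*t + 594)
(4) = -2*a^3 + 2*a^2 + 12*a
(5) = -10*m^3 + m^2*(12*z - 31) + m*(-2*z^2 + 17*z - 23) - 2*z^2 + 5*z - 2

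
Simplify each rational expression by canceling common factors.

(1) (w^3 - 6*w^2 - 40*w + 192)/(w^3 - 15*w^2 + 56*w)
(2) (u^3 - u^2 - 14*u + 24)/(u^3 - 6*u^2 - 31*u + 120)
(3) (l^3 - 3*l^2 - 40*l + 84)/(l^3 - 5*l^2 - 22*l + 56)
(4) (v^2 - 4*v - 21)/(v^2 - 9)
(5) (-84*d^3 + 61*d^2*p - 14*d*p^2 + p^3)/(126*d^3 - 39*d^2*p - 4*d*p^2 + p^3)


(1) = (w^2 + 2*w - 24)/(w^2 - 7*w)
(2) = (u^2 + 2*u - 8)/(u^2 - 3*u - 40)
(3) = (l + 6)/(l + 4)
(4) = (v - 7)/(v - 3)
(5) = (-4*d + p)/(6*d + p)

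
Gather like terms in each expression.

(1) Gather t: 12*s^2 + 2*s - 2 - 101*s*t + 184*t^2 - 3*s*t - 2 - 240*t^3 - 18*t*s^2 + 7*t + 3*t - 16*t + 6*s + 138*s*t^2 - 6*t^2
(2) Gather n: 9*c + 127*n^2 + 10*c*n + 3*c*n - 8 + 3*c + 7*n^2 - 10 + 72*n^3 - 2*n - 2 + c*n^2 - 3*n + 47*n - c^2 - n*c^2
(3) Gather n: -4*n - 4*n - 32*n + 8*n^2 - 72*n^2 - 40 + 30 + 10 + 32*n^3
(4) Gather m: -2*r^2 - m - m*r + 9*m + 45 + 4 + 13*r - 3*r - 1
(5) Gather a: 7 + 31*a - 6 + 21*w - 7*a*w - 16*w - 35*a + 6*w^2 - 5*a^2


(1) = 12*s^2 + 8*s - 240*t^3 + t^2*(138*s + 178) + t*(-18*s^2 - 104*s - 6) - 4
(2) = -c^2 + 12*c + 72*n^3 + n^2*(c + 134) + n*(-c^2 + 13*c + 42) - 20
(3) = 32*n^3 - 64*n^2 - 40*n
(4) = m*(8 - r) - 2*r^2 + 10*r + 48
(5) = -5*a^2 + a*(-7*w - 4) + 6*w^2 + 5*w + 1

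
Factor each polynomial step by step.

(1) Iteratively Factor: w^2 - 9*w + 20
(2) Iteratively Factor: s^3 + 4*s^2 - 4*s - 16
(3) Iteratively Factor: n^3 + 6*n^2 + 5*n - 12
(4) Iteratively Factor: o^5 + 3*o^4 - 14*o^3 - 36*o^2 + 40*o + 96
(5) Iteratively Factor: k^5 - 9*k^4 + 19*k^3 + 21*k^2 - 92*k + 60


(1) = (w - 4)*(w - 5)
(2) = (s + 4)*(s^2 - 4) = (s - 2)*(s + 4)*(s + 2)
(3) = (n + 3)*(n^2 + 3*n - 4) = (n - 1)*(n + 3)*(n + 4)
(4) = (o + 2)*(o^4 + o^3 - 16*o^2 - 4*o + 48) = (o + 2)^2*(o^3 - o^2 - 14*o + 24) = (o - 3)*(o + 2)^2*(o^2 + 2*o - 8) = (o - 3)*(o + 2)^2*(o + 4)*(o - 2)
(5) = (k - 1)*(k^4 - 8*k^3 + 11*k^2 + 32*k - 60) = (k - 3)*(k - 1)*(k^3 - 5*k^2 - 4*k + 20) = (k - 3)*(k - 1)*(k + 2)*(k^2 - 7*k + 10) = (k - 5)*(k - 3)*(k - 1)*(k + 2)*(k - 2)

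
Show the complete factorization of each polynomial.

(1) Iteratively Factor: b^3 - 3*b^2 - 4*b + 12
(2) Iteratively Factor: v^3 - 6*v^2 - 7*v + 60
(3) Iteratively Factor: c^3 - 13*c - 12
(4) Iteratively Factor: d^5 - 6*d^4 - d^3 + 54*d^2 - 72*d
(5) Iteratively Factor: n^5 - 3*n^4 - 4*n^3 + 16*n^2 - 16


(1) = (b - 2)*(b^2 - b - 6) = (b - 2)*(b + 2)*(b - 3)
(2) = (v - 4)*(v^2 - 2*v - 15) = (v - 4)*(v + 3)*(v - 5)
(3) = (c + 3)*(c^2 - 3*c - 4) = (c + 1)*(c + 3)*(c - 4)
(4) = (d - 4)*(d^4 - 2*d^3 - 9*d^2 + 18*d) = d*(d - 4)*(d^3 - 2*d^2 - 9*d + 18) = d*(d - 4)*(d + 3)*(d^2 - 5*d + 6) = d*(d - 4)*(d - 3)*(d + 3)*(d - 2)
(5) = (n + 1)*(n^4 - 4*n^3 + 16*n - 16) = (n - 2)*(n + 1)*(n^3 - 2*n^2 - 4*n + 8) = (n - 2)^2*(n + 1)*(n^2 - 4) = (n - 2)^3*(n + 1)*(n + 2)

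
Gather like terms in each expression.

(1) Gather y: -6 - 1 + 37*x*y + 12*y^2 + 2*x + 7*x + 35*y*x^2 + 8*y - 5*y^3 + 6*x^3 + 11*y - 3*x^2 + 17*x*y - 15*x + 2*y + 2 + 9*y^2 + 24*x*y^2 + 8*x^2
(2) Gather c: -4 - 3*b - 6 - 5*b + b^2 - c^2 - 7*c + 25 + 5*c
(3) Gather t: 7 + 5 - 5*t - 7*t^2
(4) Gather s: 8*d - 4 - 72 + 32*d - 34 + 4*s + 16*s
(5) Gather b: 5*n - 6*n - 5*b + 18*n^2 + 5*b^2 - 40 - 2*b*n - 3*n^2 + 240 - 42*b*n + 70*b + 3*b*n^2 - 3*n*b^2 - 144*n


(1) = 6*x^3 + 5*x^2 - 6*x - 5*y^3 + y^2*(24*x + 21) + y*(35*x^2 + 54*x + 21) - 5
(2) = b^2 - 8*b - c^2 - 2*c + 15
(3) = -7*t^2 - 5*t + 12
(4) = 40*d + 20*s - 110
(5) = b^2*(5 - 3*n) + b*(3*n^2 - 44*n + 65) + 15*n^2 - 145*n + 200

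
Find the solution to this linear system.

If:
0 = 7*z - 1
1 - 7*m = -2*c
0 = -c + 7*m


Then:
c = -1
m = -1/7
z = 1/7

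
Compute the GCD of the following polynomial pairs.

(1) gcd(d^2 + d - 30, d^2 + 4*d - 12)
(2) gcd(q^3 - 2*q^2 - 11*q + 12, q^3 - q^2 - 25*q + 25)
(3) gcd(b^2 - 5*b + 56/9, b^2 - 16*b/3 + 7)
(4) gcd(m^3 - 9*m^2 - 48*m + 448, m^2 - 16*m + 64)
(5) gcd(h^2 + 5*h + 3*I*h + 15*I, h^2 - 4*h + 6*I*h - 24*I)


(1) = d + 6
(2) = q - 1
(3) = gcd((b - 8/3)*(b - 7/3), (b - 3)*(b - 7/3)) = b - 7/3
(4) = m^2 - 16*m + 64
(5) = gcd((h + 5)*(h + 3*I), (h - 4)*(h + 6*I)) = 1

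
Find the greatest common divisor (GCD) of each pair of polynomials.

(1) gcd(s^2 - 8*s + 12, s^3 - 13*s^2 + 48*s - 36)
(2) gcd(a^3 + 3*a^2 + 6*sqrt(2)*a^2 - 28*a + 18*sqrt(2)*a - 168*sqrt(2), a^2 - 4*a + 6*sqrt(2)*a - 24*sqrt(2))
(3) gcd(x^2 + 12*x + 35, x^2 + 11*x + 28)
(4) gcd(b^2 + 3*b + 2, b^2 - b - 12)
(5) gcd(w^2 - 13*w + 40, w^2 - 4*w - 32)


(1) = s - 6
(2) = a^2 + a*(-4 + 6*sqrt(2)) - 24*sqrt(2)
(3) = x + 7
(4) = 1
(5) = w - 8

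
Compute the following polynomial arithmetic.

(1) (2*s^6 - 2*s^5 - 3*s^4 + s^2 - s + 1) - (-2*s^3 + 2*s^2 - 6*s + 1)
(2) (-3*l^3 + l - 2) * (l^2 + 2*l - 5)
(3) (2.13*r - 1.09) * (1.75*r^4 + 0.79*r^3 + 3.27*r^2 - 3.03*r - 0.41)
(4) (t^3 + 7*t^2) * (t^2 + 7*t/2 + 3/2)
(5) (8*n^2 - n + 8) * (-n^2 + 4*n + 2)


(1) = 2*s^6 - 2*s^5 - 3*s^4 + 2*s^3 - s^2 + 5*s
(2) = -3*l^5 - 6*l^4 + 16*l^3 - 9*l + 10
(3) = 3.7275*r^5 - 0.2248*r^4 + 6.104*r^3 - 10.0182*r^2 + 2.4294*r + 0.4469
(4) = t^5 + 21*t^4/2 + 26*t^3 + 21*t^2/2
(5) = -8*n^4 + 33*n^3 + 4*n^2 + 30*n + 16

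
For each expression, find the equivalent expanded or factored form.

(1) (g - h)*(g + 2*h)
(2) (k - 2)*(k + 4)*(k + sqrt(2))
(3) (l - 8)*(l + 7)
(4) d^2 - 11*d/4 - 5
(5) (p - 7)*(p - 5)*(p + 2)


(1) = g^2 + g*h - 2*h^2
(2) = k^3 + sqrt(2)*k^2 + 2*k^2 - 8*k + 2*sqrt(2)*k - 8*sqrt(2)
(3) = l^2 - l - 56
(4) = (d - 4)*(d + 5/4)
(5) = p^3 - 10*p^2 + 11*p + 70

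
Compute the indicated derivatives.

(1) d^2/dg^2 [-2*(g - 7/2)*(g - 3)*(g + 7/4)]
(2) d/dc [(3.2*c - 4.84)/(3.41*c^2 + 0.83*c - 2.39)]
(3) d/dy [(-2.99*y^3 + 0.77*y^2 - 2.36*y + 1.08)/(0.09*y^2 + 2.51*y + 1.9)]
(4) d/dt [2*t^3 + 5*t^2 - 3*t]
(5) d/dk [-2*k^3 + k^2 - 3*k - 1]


(1) = 19 - 12*g
(2) = (-10.912*c^2 + 33.0088*c - 3.6308)/(11.6281*c^4 + 5.6606*c^3 - 15.6109*c^2 - 3.9674*c + 5.7121)
(3) = (-0.2691*y^4 - 15.0098*y^3 - 14.8979*y^2 + 2.7316*y - 7.1948)/(0.0081*y^4 + 0.4518*y^3 + 6.6421*y^2 + 9.538*y + 3.61)
(4) = 6*t^2 + 10*t - 3
(5) = -6*k^2 + 2*k - 3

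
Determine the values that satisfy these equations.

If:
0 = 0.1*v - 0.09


Then:
v = 0.90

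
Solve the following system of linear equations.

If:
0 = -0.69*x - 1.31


Then:
x = -1.90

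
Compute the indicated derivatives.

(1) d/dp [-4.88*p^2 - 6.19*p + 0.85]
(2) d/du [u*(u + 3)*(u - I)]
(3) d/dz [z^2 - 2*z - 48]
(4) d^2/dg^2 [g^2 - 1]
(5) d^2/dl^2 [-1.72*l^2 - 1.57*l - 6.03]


(1) = -9.76*p - 6.19
(2) = 3*u^2 + 2*u*(3 - I) - 3*I
(3) = 2*z - 2
(4) = 2
(5) = -3.44000000000000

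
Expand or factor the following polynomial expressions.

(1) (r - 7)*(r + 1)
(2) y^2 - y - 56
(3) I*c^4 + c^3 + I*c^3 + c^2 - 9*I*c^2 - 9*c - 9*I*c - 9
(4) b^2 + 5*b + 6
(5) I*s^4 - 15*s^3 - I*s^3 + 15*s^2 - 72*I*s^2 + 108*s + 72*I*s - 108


(1) = r^2 - 6*r - 7
(2) = (y - 8)*(y + 7)
(3) = (c - 3)*(c + 3)*(c - I)*(I*c + I)
(4) = (b + 2)*(b + 3)
(5) = (s + 3*I)*(s + 6*I)^2*(I*s - I)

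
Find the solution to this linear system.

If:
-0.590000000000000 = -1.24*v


Then:
v = 0.48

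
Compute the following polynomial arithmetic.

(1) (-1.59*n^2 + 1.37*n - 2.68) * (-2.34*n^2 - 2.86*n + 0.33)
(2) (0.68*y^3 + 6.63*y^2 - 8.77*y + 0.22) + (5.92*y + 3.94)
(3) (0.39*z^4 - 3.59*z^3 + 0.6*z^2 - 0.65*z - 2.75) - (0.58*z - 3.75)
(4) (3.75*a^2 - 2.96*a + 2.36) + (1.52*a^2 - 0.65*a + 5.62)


(1) = 3.7206*n^4 + 1.3416*n^3 + 1.8283*n^2 + 8.1169*n - 0.8844
(2) = 0.68*y^3 + 6.63*y^2 - 2.85*y + 4.16
(3) = 0.39*z^4 - 3.59*z^3 + 0.6*z^2 - 1.23*z + 1.0
(4) = 5.27*a^2 - 3.61*a + 7.98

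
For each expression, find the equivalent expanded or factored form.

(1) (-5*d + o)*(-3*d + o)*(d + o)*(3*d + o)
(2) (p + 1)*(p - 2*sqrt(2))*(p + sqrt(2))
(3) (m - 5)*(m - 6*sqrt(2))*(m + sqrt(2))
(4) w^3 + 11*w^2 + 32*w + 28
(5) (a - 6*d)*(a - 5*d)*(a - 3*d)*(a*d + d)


(1) = 45*d^4 + 36*d^3*o - 14*d^2*o^2 - 4*d*o^3 + o^4
(2) = p^3 - sqrt(2)*p^2 + p^2 - 4*p - sqrt(2)*p - 4
(3) = m^3 - 5*sqrt(2)*m^2 - 5*m^2 - 12*m + 25*sqrt(2)*m + 60
(4) = (w + 2)^2*(w + 7)
(5) = a^4*d - 14*a^3*d^2 + a^3*d + 63*a^2*d^3 - 14*a^2*d^2 - 90*a*d^4 + 63*a*d^3 - 90*d^4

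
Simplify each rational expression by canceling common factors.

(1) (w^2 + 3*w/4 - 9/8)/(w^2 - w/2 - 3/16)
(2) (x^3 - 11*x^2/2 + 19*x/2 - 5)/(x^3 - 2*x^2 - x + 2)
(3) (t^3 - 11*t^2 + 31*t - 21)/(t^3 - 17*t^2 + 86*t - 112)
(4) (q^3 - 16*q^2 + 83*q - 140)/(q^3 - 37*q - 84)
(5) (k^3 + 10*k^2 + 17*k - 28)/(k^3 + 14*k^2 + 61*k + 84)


(1) = (4*w + 6)/(4*w + 1)
(2) = (2*x - 5)/(2*x + 2)
(3) = (t^2 - 4*t + 3)/(t^2 - 10*t + 16)
(4) = (q^2 - 9*q + 20)/(q^2 + 7*q + 12)
(5) = (k - 1)/(k + 3)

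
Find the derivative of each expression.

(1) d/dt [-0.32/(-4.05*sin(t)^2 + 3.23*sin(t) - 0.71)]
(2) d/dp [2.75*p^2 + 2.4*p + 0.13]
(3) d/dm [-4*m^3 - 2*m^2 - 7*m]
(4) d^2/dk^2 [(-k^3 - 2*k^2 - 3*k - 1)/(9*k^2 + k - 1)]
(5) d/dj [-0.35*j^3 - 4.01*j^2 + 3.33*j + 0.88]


(1) = (1.0336 - 2.592*sin(t))*cos(t)/(4.05*sin(t)^2 - 3.23*sin(t) + 0.71)^2
(2) = 5.5*p + 2.4
(3) = -12*m^2 - 4*m - 7
(4) = 2*(-235*k^3 - 294*k^2 - 111*k - 15)/(729*k^6 + 243*k^5 - 216*k^4 - 53*k^3 + 24*k^2 + 3*k - 1)
(5) = -1.05*j^2 - 8.02*j + 3.33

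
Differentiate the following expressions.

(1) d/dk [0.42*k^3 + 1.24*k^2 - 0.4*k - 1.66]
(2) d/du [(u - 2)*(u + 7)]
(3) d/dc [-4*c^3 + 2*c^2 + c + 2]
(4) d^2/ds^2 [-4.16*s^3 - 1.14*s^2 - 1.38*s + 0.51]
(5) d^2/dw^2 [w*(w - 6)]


(1) = 1.26*k^2 + 2.48*k - 0.4
(2) = 2*u + 5
(3) = -12*c^2 + 4*c + 1
(4) = -24.96*s - 2.28
(5) = 2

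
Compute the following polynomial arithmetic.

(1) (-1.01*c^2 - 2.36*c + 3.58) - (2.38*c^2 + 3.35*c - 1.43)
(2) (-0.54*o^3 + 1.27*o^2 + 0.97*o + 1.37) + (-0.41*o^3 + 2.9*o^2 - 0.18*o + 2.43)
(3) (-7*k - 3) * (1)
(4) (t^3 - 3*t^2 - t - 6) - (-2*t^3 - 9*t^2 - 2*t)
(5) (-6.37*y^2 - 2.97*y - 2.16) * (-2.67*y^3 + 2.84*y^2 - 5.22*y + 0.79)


(1) = -3.39*c^2 - 5.71*c + 5.01
(2) = -0.95*o^3 + 4.17*o^2 + 0.79*o + 3.8
(3) = -7*k - 3
(4) = 3*t^3 + 6*t^2 + t - 6
(5) = 17.0079*y^5 - 10.1609*y^4 + 30.5838*y^3 + 4.3367*y^2 + 8.9289*y - 1.7064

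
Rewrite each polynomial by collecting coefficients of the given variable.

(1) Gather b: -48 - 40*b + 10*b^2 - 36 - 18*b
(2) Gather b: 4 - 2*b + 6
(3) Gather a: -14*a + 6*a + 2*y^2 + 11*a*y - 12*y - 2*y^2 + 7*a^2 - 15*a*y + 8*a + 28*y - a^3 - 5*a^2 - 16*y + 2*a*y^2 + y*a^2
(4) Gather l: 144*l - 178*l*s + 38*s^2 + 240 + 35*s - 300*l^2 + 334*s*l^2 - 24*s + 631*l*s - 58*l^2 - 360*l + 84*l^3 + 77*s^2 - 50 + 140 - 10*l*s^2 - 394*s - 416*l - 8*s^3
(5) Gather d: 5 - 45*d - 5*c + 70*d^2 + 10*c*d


(1) = 10*b^2 - 58*b - 84
(2) = 10 - 2*b
(3) = -a^3 + a^2*(y + 2) + a*(2*y^2 - 4*y)
(4) = 84*l^3 + l^2*(334*s - 358) + l*(-10*s^2 + 453*s - 632) - 8*s^3 + 115*s^2 - 383*s + 330
(5) = -5*c + 70*d^2 + d*(10*c - 45) + 5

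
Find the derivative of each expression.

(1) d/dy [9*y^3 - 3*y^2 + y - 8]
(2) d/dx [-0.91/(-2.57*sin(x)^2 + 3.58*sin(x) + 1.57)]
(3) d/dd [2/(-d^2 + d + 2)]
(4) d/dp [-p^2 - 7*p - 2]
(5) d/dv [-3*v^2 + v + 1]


(1) = 27*y^2 - 6*y + 1
(2) = (3.2578 - 4.6774*sin(x))*cos(x)/(-2.57*sin(x)^2 + 3.58*sin(x) + 1.57)^2
(3) = 2*(2*d - 1)/(-d^2 + d + 2)^2
(4) = -2*p - 7
(5) = 1 - 6*v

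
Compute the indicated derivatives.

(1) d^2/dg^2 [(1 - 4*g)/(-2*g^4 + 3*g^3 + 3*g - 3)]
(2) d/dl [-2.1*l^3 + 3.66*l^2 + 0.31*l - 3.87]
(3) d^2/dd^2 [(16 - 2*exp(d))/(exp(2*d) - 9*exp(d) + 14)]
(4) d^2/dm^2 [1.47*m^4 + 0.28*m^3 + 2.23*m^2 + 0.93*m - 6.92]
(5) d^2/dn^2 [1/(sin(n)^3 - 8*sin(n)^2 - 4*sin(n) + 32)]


(1) = 2*((4*g - 1)*(-8*g^3 + 9*g^2 + 3)^2 + (-32*g^3 + 36*g^2 - 3*g*(4*g - 3)*(4*g - 1) + 12)*(2*g^4 - 3*g^3 - 3*g + 3))/(2*g^4 - 3*g^3 - 3*g + 3)^3
(2) = -6.3*l^2 + 7.32*l + 0.31
(3) = 2*(-exp(4*d) + 23*exp(3*d) - 132*exp(2*d) + 74*exp(d) + 812)*exp(d)/(exp(6*d) - 27*exp(5*d) + 285*exp(4*d) - 1485*exp(3*d) + 3990*exp(2*d) - 5292*exp(d) + 2744)
(4) = 17.64*m^2 + 1.68*m + 4.46
(5) = (-9*sin(n)^6 + 88*sin(n)^5 - 236*sin(n)^4 + 64*sin(n)^3 - 680*sin(n)^2 - 128*sin(n) + 544)/(sin(n)^3 - 8*sin(n)^2 - 4*sin(n) + 32)^3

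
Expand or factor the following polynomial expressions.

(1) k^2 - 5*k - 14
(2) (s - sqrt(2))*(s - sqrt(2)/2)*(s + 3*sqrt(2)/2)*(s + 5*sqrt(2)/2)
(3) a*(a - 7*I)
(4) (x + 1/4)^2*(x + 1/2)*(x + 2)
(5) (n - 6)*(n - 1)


(1) = (k - 7)*(k + 2)
(2) = s^4 + 5*sqrt(2)*s^3/2 - 7*s^2/2 - 29*sqrt(2)*s/4 + 15/2
(3) = a^2 - 7*I*a
(4) = x^4 + 3*x^3 + 37*x^2/16 + 21*x/32 + 1/16
(5) = n^2 - 7*n + 6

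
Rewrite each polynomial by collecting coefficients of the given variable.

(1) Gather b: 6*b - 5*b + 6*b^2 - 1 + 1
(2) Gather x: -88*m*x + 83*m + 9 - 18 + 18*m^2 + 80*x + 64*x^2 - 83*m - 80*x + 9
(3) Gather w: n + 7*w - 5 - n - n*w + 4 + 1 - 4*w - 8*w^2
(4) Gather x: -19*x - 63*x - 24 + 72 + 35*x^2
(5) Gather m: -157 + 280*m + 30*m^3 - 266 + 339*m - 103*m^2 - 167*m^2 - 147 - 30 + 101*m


(1) = 6*b^2 + b
(2) = 18*m^2 - 88*m*x + 64*x^2
(3) = -8*w^2 + w*(3 - n)
(4) = 35*x^2 - 82*x + 48
(5) = 30*m^3 - 270*m^2 + 720*m - 600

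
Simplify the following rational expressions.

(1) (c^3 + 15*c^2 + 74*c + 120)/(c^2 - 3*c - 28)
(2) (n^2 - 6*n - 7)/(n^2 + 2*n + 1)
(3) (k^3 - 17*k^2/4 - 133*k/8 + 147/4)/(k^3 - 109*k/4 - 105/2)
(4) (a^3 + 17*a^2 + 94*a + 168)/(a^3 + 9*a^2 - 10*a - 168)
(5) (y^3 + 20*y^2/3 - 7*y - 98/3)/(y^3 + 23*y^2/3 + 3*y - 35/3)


(1) = (c^2 + 11*c + 30)/(c - 7)
(2) = (n - 7)/(n + 1)
(3) = (4*k - 7)/(4*k + 10)
(4) = (a + 4)/(a - 4)
(5) = (3*y^2 - y - 14)/(3*y^2 + 2*y - 5)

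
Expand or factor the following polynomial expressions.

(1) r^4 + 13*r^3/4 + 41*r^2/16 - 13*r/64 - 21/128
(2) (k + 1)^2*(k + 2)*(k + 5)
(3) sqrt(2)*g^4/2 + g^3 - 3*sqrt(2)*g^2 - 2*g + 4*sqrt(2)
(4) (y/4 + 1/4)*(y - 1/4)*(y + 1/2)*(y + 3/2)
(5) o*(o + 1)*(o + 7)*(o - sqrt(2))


(1) = (r - 1/4)*(r + 1/4)*(r + 3/2)*(r + 7/4)
(2) = k^4 + 9*k^3 + 25*k^2 + 27*k + 10
(3) = (g - sqrt(2))^2*(g + 2*sqrt(2))*(sqrt(2)*g/2 + 1)
(4) = y^4/4 + 11*y^3/16 + y^2/2 + y/64 - 3/64
(5) = o^4 - sqrt(2)*o^3 + 8*o^3 - 8*sqrt(2)*o^2 + 7*o^2 - 7*sqrt(2)*o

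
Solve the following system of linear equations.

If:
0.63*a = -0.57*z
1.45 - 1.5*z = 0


Then:
a = -0.87
z = 0.97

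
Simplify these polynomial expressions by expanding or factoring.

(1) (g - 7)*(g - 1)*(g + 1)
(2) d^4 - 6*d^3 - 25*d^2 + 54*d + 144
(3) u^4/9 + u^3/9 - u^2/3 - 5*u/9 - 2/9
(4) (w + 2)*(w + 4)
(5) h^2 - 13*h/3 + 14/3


(1) = g^3 - 7*g^2 - g + 7
(2) = (d - 8)*(d - 3)*(d + 2)*(d + 3)
(3) = (u/3 + 1/3)^2*(u - 2)*(u + 1)
(4) = w^2 + 6*w + 8
(5) = (h - 7/3)*(h - 2)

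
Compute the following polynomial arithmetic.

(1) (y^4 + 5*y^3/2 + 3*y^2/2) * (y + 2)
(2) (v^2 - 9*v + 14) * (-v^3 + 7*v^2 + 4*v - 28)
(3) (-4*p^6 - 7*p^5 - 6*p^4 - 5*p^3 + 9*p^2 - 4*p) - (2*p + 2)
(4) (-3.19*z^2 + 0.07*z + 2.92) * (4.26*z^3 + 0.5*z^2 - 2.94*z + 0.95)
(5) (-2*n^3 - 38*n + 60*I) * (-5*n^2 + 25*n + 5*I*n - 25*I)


(1) = y^5 + 9*y^4/2 + 13*y^3/2 + 3*y^2
(2) = -v^5 + 16*v^4 - 73*v^3 + 34*v^2 + 308*v - 392
(3) = -4*p^6 - 7*p^5 - 6*p^4 - 5*p^3 + 9*p^2 - 6*p - 2
(4) = -13.5894*z^5 - 1.2968*z^4 + 21.8528*z^3 - 1.7763*z^2 - 8.5183*z + 2.774
(5) = 10*n^5 - 50*n^4 - 10*I*n^4 + 190*n^3 + 50*I*n^3 - 950*n^2 - 490*I*n^2 - 300*n + 2450*I*n + 1500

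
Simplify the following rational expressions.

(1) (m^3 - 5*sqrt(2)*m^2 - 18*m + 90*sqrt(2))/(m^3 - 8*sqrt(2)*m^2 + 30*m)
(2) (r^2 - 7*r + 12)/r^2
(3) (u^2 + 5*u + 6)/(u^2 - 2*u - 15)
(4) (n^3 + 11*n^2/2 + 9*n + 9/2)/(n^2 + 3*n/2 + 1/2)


(1) = (m + 3*sqrt(2))/m
(2) = (r^2 - 7*r + 12)/r^2
(3) = (u + 2)/(u - 5)
(4) = (2*n^2 + 9*n + 9)/(2*n + 1)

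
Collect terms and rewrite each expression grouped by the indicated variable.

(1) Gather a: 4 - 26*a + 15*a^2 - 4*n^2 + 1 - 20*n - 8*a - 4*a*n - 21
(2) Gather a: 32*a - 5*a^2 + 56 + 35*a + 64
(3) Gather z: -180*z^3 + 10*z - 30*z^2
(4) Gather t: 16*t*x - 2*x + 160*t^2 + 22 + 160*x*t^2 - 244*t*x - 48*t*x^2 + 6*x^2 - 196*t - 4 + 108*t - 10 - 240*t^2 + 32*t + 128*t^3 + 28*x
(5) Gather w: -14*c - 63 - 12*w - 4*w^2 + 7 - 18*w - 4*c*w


(1) = 15*a^2 + a*(-4*n - 34) - 4*n^2 - 20*n - 16
(2) = -5*a^2 + 67*a + 120
(3) = -180*z^3 - 30*z^2 + 10*z
(4) = 128*t^3 + t^2*(160*x - 80) + t*(-48*x^2 - 228*x - 56) + 6*x^2 + 26*x + 8
(5) = -14*c - 4*w^2 + w*(-4*c - 30) - 56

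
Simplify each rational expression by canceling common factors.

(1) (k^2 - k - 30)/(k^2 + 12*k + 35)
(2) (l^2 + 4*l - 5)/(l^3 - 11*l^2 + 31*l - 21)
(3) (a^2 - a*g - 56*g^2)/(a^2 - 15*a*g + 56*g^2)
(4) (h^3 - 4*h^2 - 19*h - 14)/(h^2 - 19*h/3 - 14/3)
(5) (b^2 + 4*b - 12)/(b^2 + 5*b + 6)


(1) = (k - 6)/(k + 7)
(2) = (l + 5)/(l^2 - 10*l + 21)
(3) = (a + 7*g)/(a - 7*g)
(4) = (3*h^2 + 9*h + 6)/(3*h + 2)
(5) = (b^2 + 4*b - 12)/(b^2 + 5*b + 6)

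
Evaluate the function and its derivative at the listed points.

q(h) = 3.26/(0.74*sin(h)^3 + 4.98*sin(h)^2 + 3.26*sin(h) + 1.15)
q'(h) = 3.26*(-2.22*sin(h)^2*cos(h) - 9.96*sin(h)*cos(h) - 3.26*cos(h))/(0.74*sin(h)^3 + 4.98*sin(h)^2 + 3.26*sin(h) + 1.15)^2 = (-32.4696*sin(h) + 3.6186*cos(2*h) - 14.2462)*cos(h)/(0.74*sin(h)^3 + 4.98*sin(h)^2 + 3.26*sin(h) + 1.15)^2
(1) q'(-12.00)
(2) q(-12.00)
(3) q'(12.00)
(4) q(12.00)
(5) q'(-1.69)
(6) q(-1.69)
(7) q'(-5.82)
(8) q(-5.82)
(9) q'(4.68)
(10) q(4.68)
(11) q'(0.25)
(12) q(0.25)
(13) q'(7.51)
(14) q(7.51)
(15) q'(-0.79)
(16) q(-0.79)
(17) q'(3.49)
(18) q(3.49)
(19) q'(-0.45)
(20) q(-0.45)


(1) = -1.29
(2) = 0.73
(3) = 7.66
(4) = 4.53
(5) = -0.39
(6) = 1.55
(7) = -1.77
(8) = 0.89
(9) = -0.10
(10) = 1.53
(11) = -3.58
(12) = 1.43
(13) = -0.19
(14) = 0.35
(15) = 5.28
(16) = 3.01
(17) = 1.05
(18) = 5.54
(19) = 5.09
(20) = 5.32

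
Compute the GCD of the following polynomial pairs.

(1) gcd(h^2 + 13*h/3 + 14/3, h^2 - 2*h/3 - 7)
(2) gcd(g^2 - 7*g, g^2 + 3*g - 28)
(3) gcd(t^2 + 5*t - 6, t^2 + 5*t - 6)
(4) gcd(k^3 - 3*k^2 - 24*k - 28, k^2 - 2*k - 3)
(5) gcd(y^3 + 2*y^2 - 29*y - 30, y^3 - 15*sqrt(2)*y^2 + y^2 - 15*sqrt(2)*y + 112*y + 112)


(1) = gcd((h + 2)*(h + 7/3), (h - 3)*(h + 7/3)) = h + 7/3
(2) = 1
(3) = gcd((t - 1)*(t + 6), (t - 1)*(t + 6)) = t^2 + 5*t - 6
(4) = gcd((k - 7)*(k + 2)^2, (k - 3)*(k + 1)) = 1
(5) = y + 1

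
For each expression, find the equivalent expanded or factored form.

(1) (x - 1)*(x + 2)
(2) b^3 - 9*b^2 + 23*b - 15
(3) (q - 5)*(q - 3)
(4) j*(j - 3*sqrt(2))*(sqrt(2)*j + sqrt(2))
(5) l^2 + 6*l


(1) = x^2 + x - 2
(2) = (b - 5)*(b - 3)*(b - 1)
(3) = q^2 - 8*q + 15
(4) = sqrt(2)*j^3 - 6*j^2 + sqrt(2)*j^2 - 6*j
(5) = l*(l + 6)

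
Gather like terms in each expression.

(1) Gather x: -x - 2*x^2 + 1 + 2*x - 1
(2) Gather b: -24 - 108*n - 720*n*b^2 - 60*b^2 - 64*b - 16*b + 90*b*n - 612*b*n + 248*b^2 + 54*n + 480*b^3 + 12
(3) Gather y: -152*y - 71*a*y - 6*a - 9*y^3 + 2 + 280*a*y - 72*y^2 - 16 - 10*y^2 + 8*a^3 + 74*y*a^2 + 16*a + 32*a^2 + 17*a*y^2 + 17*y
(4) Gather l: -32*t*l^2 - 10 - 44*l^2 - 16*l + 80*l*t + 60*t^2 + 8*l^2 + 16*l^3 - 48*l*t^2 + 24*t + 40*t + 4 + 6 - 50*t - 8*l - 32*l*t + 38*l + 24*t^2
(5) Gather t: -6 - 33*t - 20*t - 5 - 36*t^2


(1) = -2*x^2 + x
(2) = 480*b^3 + b^2*(188 - 720*n) + b*(-522*n - 80) - 54*n - 12
(3) = 8*a^3 + 32*a^2 + 10*a - 9*y^3 + y^2*(17*a - 82) + y*(74*a^2 + 209*a - 135) - 14
(4) = 16*l^3 + l^2*(-32*t - 36) + l*(-48*t^2 + 48*t + 14) + 84*t^2 + 14*t
(5) = -36*t^2 - 53*t - 11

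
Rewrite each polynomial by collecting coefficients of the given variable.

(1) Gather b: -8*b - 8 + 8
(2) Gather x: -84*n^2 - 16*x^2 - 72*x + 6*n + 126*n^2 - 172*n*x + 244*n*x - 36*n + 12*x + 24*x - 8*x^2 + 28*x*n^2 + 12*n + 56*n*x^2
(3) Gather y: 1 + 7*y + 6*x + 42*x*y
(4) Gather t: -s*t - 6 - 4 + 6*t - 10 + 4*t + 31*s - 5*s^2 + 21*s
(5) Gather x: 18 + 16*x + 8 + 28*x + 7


(1) = -8*b
(2) = 42*n^2 - 18*n + x^2*(56*n - 24) + x*(28*n^2 + 72*n - 36)
(3) = 6*x + y*(42*x + 7) + 1
(4) = -5*s^2 + 52*s + t*(10 - s) - 20
(5) = 44*x + 33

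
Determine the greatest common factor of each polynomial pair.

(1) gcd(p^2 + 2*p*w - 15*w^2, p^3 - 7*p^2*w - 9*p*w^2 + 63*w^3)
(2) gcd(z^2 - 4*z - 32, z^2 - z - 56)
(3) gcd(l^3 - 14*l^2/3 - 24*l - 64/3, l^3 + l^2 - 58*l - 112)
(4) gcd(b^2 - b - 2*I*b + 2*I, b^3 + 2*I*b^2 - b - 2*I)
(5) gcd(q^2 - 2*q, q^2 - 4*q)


(1) = gcd((p - 3*w)*(p + 5*w), (p - 7*w)*(p - 3*w)*(p + 3*w)) = p - 3*w
(2) = gcd((z - 8)*(z + 4), (z - 8)*(z + 7)) = z - 8
(3) = l^2 - 6*l - 16
(4) = b - 1
(5) = gcd(q*(q - 2), q*(q - 4)) = q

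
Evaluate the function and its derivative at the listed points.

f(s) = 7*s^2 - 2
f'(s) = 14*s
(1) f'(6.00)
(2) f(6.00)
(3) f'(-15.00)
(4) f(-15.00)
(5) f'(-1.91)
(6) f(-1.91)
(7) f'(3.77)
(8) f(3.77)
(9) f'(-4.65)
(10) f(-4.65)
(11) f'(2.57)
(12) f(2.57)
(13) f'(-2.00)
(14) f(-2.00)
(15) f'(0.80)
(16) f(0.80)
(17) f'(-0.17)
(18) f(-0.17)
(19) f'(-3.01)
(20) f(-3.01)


(1) = 84.00
(2) = 250.00
(3) = -210.00
(4) = 1573.00
(5) = -26.74
(6) = 23.54
(7) = 52.78
(8) = 97.49
(9) = -65.10
(10) = 149.36
(11) = 35.98
(12) = 44.23
(13) = -28.00
(14) = 26.00
(15) = 11.20
(16) = 2.48
(17) = -2.38
(18) = -1.80
(19) = -42.14
(20) = 61.42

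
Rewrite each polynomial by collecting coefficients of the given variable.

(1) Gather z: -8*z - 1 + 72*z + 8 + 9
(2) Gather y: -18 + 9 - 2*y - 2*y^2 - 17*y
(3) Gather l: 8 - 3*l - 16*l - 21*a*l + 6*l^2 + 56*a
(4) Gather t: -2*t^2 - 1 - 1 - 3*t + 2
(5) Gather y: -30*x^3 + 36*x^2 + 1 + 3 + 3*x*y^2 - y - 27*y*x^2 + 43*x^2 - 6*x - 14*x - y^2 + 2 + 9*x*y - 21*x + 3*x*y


(1) = 64*z + 16
(2) = -2*y^2 - 19*y - 9
(3) = 56*a + 6*l^2 + l*(-21*a - 19) + 8
(4) = -2*t^2 - 3*t
(5) = -30*x^3 + 79*x^2 - 41*x + y^2*(3*x - 1) + y*(-27*x^2 + 12*x - 1) + 6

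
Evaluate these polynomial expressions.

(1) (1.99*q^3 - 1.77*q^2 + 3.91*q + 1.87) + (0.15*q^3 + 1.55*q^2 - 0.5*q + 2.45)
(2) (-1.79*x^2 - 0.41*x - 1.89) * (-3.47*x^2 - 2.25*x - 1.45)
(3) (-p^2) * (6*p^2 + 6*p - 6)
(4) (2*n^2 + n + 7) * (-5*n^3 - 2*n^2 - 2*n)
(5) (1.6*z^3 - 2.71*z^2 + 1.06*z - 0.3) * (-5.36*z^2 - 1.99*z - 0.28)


(1) = 2.14*q^3 - 0.22*q^2 + 3.41*q + 4.32
(2) = 6.2113*x^4 + 5.4502*x^3 + 10.0763*x^2 + 4.847*x + 2.7405
(3) = -6*p^4 - 6*p^3 + 6*p^2
(4) = -10*n^5 - 9*n^4 - 41*n^3 - 16*n^2 - 14*n
(5) = -8.576*z^5 + 11.3416*z^4 - 0.7367*z^3 + 0.2574*z^2 + 0.3002*z + 0.084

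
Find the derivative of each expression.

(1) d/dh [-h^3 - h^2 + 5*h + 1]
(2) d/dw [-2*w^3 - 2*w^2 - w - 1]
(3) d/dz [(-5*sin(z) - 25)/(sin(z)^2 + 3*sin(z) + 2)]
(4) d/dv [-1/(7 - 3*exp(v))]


(1) = -3*h^2 - 2*h + 5
(2) = -6*w^2 - 4*w - 1
(3) = 5*(sin(z)^2 + 10*sin(z) + 13)*cos(z)/(sin(z)^2 + 3*sin(z) + 2)^2
(4) = -3*exp(v)/(3*exp(v) - 7)^2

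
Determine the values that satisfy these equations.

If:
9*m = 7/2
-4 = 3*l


Then:
l = -4/3
m = 7/18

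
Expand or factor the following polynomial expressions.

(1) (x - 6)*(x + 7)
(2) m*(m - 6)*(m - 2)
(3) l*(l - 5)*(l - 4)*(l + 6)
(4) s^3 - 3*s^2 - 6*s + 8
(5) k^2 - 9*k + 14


(1) = x^2 + x - 42
(2) = m^3 - 8*m^2 + 12*m
(3) = l^4 - 3*l^3 - 34*l^2 + 120*l
(4) = (s - 4)*(s - 1)*(s + 2)
(5) = (k - 7)*(k - 2)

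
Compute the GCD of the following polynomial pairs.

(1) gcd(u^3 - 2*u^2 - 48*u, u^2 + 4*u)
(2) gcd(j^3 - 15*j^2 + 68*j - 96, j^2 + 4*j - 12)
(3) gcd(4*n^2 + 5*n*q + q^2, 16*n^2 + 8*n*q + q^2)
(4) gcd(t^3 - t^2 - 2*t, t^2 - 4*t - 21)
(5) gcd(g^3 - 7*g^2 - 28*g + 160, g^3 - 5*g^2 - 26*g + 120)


(1) = gcd(u*(u - 8)*(u + 6), u*(u + 4)) = u
(2) = 1
(3) = gcd((n + q)*(4*n + q), (4*n + q)^2) = 4*n + q
(4) = 1
(5) = gcd((g - 8)*(g - 4)*(g + 5), (g - 6)*(g - 4)*(g + 5)) = g^2 + g - 20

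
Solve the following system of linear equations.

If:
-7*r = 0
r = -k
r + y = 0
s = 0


Then:
k = 0
r = 0
s = 0
y = 0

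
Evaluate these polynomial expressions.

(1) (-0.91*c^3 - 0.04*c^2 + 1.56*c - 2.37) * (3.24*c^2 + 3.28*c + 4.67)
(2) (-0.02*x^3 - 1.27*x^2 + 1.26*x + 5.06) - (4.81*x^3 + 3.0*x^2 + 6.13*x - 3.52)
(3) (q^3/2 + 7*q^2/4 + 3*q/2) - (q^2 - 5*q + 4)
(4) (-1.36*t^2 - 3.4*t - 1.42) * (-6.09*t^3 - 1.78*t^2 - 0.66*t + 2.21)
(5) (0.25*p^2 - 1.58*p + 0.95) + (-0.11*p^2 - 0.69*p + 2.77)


(1) = -2.9484*c^5 - 3.1144*c^4 + 0.6735*c^3 - 2.7488*c^2 - 0.4884*c - 11.0679
(2) = -4.83*x^3 - 4.27*x^2 - 4.87*x + 8.58
(3) = q^3/2 + 3*q^2/4 + 13*q/2 - 4
(4) = 8.2824*t^5 + 23.1268*t^4 + 15.5974*t^3 + 1.766*t^2 - 6.5768*t - 3.1382
(5) = 0.14*p^2 - 2.27*p + 3.72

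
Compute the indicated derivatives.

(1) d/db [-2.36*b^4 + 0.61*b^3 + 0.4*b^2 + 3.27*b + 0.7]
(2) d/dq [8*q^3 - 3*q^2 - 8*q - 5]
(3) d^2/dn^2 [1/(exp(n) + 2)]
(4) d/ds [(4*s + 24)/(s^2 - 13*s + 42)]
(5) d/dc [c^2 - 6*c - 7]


(1) = -9.44*b^3 + 1.83*b^2 + 0.8*b + 3.27
(2) = 24*q^2 - 6*q - 8
(3) = (exp(n) - 2)*exp(n)/(exp(n) + 2)^3
(4) = 4*(-s^2 - 12*s + 120)/(s^4 - 26*s^3 + 253*s^2 - 1092*s + 1764)
(5) = 2*c - 6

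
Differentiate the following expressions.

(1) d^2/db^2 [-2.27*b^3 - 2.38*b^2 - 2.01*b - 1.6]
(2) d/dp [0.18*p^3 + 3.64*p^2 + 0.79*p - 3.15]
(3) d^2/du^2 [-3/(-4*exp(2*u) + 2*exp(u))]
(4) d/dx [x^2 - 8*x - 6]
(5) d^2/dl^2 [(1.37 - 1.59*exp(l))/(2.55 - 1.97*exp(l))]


(1) = -13.62*b - 4.76
(2) = 0.54*p^2 + 7.28*p + 0.79
(3) = 3*((1 - 8*exp(u))*(2*exp(u) - 1) + 2*(4*exp(u) - 1)^2)*exp(-u)/(2*(2*exp(u) - 1)^3)
(4) = 2*x - 8
(5) = (2.670532*exp(l) + 3.45678)*exp(l)/(7.645373*exp(3*l) - 29.688885*exp(2*l) + 38.429775*exp(l) - 16.581375)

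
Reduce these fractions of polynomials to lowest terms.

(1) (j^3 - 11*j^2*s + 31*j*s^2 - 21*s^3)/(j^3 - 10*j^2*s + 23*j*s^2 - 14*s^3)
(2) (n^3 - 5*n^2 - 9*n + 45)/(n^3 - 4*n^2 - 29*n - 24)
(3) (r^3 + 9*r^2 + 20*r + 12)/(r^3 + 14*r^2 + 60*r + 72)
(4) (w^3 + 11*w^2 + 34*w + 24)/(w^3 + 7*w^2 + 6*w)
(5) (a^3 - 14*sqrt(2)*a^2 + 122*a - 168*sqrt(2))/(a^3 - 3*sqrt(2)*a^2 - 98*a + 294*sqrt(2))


(1) = (-j + 3*s)/(-j + 2*s)
(2) = (n^2 - 8*n + 15)/(n^2 - 7*n - 8)
(3) = (r + 1)/(r + 6)
(4) = (w + 4)/w
(5) = (a - 4*sqrt(2))/(a + 7*sqrt(2))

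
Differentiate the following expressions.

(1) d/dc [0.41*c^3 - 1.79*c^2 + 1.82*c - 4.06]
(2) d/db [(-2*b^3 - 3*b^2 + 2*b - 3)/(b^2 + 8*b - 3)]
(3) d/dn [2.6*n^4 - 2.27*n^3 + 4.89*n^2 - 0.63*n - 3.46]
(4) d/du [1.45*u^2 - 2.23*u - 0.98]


(1) = 1.23*c^2 - 3.58*c + 1.82
(2) = 2*(-b^4 - 16*b^3 - 4*b^2 + 12*b + 9)/(b^4 + 16*b^3 + 58*b^2 - 48*b + 9)
(3) = 10.4*n^3 - 6.81*n^2 + 9.78*n - 0.63
(4) = 2.9*u - 2.23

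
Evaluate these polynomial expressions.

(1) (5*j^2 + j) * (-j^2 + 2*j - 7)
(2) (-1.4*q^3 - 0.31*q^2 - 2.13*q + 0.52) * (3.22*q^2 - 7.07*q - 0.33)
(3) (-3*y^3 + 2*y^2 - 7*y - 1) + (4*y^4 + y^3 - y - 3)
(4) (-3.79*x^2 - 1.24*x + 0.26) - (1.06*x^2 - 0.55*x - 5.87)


(1) = -5*j^4 + 9*j^3 - 33*j^2 - 7*j
(2) = -4.508*q^5 + 8.8998*q^4 - 4.2049*q^3 + 16.8358*q^2 - 2.9735*q - 0.1716
(3) = 4*y^4 - 2*y^3 + 2*y^2 - 8*y - 4
(4) = -4.85*x^2 - 0.69*x + 6.13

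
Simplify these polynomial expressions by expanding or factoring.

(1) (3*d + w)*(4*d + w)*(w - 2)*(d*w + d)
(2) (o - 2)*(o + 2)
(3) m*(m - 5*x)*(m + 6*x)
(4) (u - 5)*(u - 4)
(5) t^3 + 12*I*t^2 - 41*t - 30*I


(1) = 12*d^3*w^2 - 12*d^3*w - 24*d^3 + 7*d^2*w^3 - 7*d^2*w^2 - 14*d^2*w + d*w^4 - d*w^3 - 2*d*w^2
(2) = o^2 - 4
(3) = m^3 + m^2*x - 30*m*x^2
(4) = u^2 - 9*u + 20
(5) = (t + I)*(t + 5*I)*(t + 6*I)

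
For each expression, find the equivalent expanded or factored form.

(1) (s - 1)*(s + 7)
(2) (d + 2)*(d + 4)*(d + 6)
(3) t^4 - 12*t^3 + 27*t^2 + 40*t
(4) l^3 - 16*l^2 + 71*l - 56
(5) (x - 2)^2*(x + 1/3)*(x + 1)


(1) = s^2 + 6*s - 7
(2) = d^3 + 12*d^2 + 44*d + 48
(3) = t*(t - 8)*(t - 5)*(t + 1)
(4) = (l - 8)*(l - 7)*(l - 1)
(5) = x^4 - 8*x^3/3 - x^2 + 4*x + 4/3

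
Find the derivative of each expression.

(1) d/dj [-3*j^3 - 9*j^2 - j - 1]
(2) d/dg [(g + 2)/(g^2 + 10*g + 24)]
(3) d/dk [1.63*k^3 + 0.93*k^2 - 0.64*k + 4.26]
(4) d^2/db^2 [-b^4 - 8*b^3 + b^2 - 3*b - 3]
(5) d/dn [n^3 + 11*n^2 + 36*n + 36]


(1) = -9*j^2 - 18*j - 1
(2) = (g^2 + 10*g - 2*(g + 2)*(g + 5) + 24)/(g^2 + 10*g + 24)^2
(3) = 4.89*k^2 + 1.86*k - 0.64
(4) = -12*b^2 - 48*b + 2
(5) = 3*n^2 + 22*n + 36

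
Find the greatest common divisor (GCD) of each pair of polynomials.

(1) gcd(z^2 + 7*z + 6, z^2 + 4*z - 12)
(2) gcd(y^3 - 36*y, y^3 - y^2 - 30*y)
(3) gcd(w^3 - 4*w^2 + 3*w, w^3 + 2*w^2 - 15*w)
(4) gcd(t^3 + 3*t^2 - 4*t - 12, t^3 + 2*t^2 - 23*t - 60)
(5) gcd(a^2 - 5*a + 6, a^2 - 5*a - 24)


(1) = z + 6
(2) = gcd(y*(y - 6)*(y + 6), y*(y - 6)*(y + 5)) = y^2 - 6*y
(3) = w^2 - 3*w
(4) = t + 3
(5) = gcd((a - 3)*(a - 2), (a - 8)*(a + 3)) = 1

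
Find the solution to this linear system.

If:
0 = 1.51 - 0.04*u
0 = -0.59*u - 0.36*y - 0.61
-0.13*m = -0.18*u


Then:
m = 52.27
u = 37.75
y = -63.56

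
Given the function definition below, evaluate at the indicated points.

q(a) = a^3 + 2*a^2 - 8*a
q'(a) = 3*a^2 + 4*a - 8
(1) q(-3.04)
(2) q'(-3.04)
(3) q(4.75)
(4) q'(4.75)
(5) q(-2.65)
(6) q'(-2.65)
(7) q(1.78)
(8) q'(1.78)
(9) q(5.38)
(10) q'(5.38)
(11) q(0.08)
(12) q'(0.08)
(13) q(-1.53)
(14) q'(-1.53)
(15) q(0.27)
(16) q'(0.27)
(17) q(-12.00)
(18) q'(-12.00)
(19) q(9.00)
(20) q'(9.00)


(1) = 14.71
(2) = 7.56
(3) = 114.30
(4) = 78.69
(5) = 16.64
(6) = 2.47
(7) = -2.26
(8) = 8.63
(9) = 170.57
(10) = 100.35
(11) = -0.63
(12) = -7.66
(13) = 13.34
(14) = -7.10
(15) = -1.99
(16) = -6.70
(17) = -1344.00
(18) = 376.00
(19) = 819.00
(20) = 271.00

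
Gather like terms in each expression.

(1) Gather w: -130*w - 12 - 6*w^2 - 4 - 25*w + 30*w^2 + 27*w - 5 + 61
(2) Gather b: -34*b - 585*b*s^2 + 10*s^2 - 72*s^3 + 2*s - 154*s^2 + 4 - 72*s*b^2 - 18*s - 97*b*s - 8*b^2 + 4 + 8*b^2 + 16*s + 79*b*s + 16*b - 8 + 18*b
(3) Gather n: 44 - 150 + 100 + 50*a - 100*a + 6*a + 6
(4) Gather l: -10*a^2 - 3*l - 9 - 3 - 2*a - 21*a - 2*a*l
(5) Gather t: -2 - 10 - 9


(1) = 24*w^2 - 128*w + 40
(2) = -72*b^2*s + b*(-585*s^2 - 18*s) - 72*s^3 - 144*s^2
(3) = -44*a
(4) = -10*a^2 - 23*a + l*(-2*a - 3) - 12
(5) = -21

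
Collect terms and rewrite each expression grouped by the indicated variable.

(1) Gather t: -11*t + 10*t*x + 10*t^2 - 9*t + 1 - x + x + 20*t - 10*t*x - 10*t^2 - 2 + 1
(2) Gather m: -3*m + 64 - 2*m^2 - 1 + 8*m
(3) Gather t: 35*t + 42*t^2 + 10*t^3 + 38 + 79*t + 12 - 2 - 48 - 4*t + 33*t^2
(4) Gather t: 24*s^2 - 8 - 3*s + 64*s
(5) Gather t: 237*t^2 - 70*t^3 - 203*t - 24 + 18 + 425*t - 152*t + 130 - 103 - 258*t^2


(1) = 0
(2) = -2*m^2 + 5*m + 63
(3) = 10*t^3 + 75*t^2 + 110*t
(4) = 24*s^2 + 61*s - 8
(5) = -70*t^3 - 21*t^2 + 70*t + 21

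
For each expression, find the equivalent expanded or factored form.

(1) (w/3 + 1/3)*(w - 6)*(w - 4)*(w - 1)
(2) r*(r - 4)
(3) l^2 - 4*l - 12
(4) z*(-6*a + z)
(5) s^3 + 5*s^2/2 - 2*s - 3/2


(1) = w^4/3 - 10*w^3/3 + 23*w^2/3 + 10*w/3 - 8
(2) = r^2 - 4*r
(3) = (l - 6)*(l + 2)
(4) = -6*a*z + z^2
(5) = (s - 1)*(s + 1/2)*(s + 3)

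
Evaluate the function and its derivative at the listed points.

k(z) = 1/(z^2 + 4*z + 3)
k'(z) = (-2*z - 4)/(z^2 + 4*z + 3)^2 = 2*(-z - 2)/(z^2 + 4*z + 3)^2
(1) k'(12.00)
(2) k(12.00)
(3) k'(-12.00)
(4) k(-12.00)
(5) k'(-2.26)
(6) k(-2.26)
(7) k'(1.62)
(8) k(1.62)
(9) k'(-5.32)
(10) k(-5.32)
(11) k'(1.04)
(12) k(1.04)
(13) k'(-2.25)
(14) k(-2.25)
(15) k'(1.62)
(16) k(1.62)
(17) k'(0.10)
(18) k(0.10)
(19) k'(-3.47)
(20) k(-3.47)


(1) = -0.00
(2) = 0.01
(3) = 0.00
(4) = 0.01
(5) = 0.60
(6) = -1.07
(7) = -0.05
(8) = 0.08
(9) = 0.07
(10) = 0.10
(11) = -0.09
(12) = 0.12
(13) = 0.57
(14) = -1.07
(15) = -0.05
(16) = 0.08
(17) = -0.36
(18) = 0.29
(19) = 2.18
(20) = 0.86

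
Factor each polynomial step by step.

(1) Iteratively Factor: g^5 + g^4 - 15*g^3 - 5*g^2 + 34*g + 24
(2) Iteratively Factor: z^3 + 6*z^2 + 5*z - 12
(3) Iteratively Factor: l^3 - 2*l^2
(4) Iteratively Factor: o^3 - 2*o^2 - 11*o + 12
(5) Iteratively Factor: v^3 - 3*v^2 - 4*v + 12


(1) = (g - 2)*(g^4 + 3*g^3 - 9*g^2 - 23*g - 12) = (g - 2)*(g + 1)*(g^3 + 2*g^2 - 11*g - 12) = (g - 2)*(g + 1)^2*(g^2 + g - 12) = (g - 2)*(g + 1)^2*(g + 4)*(g - 3)
(2) = (z + 4)*(z^2 + 2*z - 3) = (z - 1)*(z + 4)*(z + 3)
(3) = (l - 2)*(l^2) = l*(l - 2)*(l)
(4) = (o - 4)*(o^2 + 2*o - 3) = (o - 4)*(o + 3)*(o - 1)
(5) = (v - 3)*(v^2 - 4) = (v - 3)*(v - 2)*(v + 2)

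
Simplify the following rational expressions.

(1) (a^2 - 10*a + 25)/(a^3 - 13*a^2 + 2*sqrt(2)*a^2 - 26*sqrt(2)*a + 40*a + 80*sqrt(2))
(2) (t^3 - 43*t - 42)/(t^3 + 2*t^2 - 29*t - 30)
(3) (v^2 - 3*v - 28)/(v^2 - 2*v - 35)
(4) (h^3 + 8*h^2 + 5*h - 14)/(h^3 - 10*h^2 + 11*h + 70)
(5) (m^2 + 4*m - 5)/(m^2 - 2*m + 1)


(1) = (a - 5)/(a^2 + a*(-8 + 2*sqrt(2)) - 16*sqrt(2))
(2) = (t - 7)/(t - 5)
(3) = (v + 4)/(v + 5)
(4) = (h^2 + 6*h - 7)/(h^2 - 12*h + 35)
(5) = (m + 5)/(m - 1)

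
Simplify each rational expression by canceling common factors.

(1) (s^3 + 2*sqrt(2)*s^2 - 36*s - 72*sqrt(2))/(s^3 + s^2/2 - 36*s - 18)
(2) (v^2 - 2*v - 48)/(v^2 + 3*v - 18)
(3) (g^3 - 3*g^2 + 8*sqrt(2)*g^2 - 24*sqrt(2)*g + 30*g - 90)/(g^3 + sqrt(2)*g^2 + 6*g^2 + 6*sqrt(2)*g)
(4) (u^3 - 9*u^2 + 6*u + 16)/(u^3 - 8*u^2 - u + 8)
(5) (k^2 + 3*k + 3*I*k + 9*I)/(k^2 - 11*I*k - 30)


(1) = (2*s + 4*sqrt(2))/(2*s + 1)
(2) = (v - 8)/(v - 3)
(3) = (g^3 + g^2*(-3 + 8*sqrt(2)) + g*(30 - 24*sqrt(2)) - 90)/(g^3 + g^2*(sqrt(2) + 6) + 6*sqrt(2)*g)
(4) = (u - 2)/(u - 1)
(5) = (k^2 + k*(3 + 3*I) + 9*I)/(k^2 - 11*I*k - 30)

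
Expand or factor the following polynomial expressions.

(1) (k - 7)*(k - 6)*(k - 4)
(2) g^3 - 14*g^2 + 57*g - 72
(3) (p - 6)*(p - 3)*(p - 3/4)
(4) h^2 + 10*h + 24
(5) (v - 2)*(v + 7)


(1) = k^3 - 17*k^2 + 94*k - 168
(2) = (g - 8)*(g - 3)^2
(3) = p^3 - 39*p^2/4 + 99*p/4 - 27/2
(4) = (h + 4)*(h + 6)
(5) = v^2 + 5*v - 14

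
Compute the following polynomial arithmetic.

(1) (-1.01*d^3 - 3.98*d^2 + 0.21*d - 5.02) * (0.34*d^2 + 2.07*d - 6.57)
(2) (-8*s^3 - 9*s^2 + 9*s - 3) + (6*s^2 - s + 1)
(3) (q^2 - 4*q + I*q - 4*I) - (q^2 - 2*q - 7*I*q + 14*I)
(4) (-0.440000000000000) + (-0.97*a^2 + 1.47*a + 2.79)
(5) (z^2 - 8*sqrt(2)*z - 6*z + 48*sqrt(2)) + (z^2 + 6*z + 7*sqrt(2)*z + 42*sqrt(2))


(1) = -0.3434*d^5 - 3.4439*d^4 - 1.5315*d^3 + 24.8765*d^2 - 11.7711*d + 32.9814
(2) = -8*s^3 - 3*s^2 + 8*s - 2
(3) = -2*q + 8*I*q - 18*I
(4) = -0.97*a^2 + 1.47*a + 2.35
(5) = 2*z^2 - sqrt(2)*z + 90*sqrt(2)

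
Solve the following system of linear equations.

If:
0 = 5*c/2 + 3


Then:
c = -6/5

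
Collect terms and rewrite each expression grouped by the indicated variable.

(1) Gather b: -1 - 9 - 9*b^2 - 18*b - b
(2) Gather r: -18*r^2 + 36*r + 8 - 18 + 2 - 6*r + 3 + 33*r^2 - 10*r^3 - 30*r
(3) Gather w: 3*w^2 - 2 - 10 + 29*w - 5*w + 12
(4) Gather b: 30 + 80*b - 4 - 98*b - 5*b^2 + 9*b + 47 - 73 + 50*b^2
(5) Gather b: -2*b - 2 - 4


(1) = -9*b^2 - 19*b - 10
(2) = -10*r^3 + 15*r^2 - 5
(3) = 3*w^2 + 24*w
(4) = 45*b^2 - 9*b
(5) = -2*b - 6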